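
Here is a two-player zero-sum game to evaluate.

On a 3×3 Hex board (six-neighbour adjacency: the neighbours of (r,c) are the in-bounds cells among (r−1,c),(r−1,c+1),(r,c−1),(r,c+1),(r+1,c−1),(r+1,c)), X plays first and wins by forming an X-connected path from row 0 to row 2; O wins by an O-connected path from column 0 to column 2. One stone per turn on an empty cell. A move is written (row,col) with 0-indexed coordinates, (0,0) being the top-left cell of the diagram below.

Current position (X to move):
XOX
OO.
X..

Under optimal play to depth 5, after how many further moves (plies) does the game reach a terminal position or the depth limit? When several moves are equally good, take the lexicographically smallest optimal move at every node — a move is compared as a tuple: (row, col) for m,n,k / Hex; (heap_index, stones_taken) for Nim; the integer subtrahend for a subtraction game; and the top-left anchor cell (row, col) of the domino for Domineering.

ply 1, X at XOX/OO./X.. | (1,2)=+1→XOX/OOX/X..*; (2,1)=-1→XOX/OO./XX.; (2,2)=-1→XOX/OO./X.X
ply 2, O at XOX/OOX/X.. | (2,1)=-1→XOX/OOX/XO.*; (2,2)=-1→XOX/OOX/X.O
ply 3, X at XOX/OOX/XO. | (2,2)=+1→XOX/OOX/XOX*
ply 4: XOX/OOX/XOX is terminal -1 (O); from XOX/OO./X.. depth 5

PV length from [XOX/OO./X..]: 3 plies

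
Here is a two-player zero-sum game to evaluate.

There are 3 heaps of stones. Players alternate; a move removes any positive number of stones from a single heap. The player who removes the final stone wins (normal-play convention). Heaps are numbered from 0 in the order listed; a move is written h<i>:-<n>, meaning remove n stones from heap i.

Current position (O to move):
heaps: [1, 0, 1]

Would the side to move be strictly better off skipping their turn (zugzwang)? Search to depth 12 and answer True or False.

p1 O@[(1,0,1)]: h0:-1[(0,0,1)]-1* h2:-1[(1,0,0)]-1
p2 X@[(0,0,1)]: h2:-1[(0,0,0)]+1*
p3 O@[(0,0,0)] terminal -1; root [(1,0,1)] d12
suppose O passes — search the same position with X to move:
pass> p1 X@[(1,0,1)]: h0:-1[(0,0,1)]-1* h2:-1[(1,0,0)]-1
pass> p2 O@[(0,0,1)]: h2:-1[(0,0,0)]+1*
pass> p3 X@[(0,0,0)] terminal -1; root [(1,0,1)] d12
for O: play -1, pass +1

zugzwang((1,0,1), O) = True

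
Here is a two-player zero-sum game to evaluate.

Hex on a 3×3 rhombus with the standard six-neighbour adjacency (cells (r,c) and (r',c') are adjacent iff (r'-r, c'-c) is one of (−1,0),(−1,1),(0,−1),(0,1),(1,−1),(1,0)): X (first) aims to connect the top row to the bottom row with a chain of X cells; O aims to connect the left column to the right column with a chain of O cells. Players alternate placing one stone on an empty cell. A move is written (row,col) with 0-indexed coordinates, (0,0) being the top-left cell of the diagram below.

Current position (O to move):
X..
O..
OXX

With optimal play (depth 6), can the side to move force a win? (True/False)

[X../O../OXX] O move#1: (0,1):-1/XO./O../OXX, (0,2):+1/X.O/O../OXX*, (1,1):+1/X../OO./OXX, (1,2):-1/X../O.O/OXX
[X.O/O../OXX] X move#2: (0,1):-1/XXO/O../OXX*, (1,1):-1/X.O/OX./OXX, (1,2):-1/X.O/O.X/OXX
[XXO/O../OXX] O move#3: (1,1):+1/XXO/OO./OXX*, (1,2):-1/XXO/O.O/OXX
[XXO/OO./OXX] end (terminal -1, X#4); searched X../O../OXX to 6

O winning at [X../O../OXX]: True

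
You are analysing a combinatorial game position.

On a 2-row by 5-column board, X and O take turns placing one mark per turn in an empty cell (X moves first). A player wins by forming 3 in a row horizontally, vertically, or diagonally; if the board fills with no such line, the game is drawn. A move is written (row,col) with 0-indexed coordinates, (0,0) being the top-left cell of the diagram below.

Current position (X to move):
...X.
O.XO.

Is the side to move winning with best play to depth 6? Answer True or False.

X winning at [...X./O.XO.]: True

p1 X@[...X./O.XO.]: (0,0)[X..X./O.XO.]+0 (0,1)[.X.X./O.XO.]+0 (0,2)[..XX./O.XO.]+1* (0,4)[...XX/O.XO.]+0 (1,1)[...X./OXXO.]+0 (1,4)[...X./O.XOX]+0
p2 O@[..XX./O.XO.]: (0,0)[O.XX./O.XO.]-1* (0,1)[.OXX./O.XO.]-1 (0,4)[..XXO/O.XO.]-1 (1,1)[..XX./OOXO.]-1 (1,4)[..XX./O.XOO]-1
p3 X@[O.XX./O.XO.]: (0,1)[OXXX./O.XO.]+1* (0,4)[O.XXX/O.XO.]+1 (1,1)[O.XX./OXXO.]+1 (1,4)[O.XX./O.XOX]+1
p4 O@[OXXX./O.XO.] terminal -1; root [...X./O.XO.] d6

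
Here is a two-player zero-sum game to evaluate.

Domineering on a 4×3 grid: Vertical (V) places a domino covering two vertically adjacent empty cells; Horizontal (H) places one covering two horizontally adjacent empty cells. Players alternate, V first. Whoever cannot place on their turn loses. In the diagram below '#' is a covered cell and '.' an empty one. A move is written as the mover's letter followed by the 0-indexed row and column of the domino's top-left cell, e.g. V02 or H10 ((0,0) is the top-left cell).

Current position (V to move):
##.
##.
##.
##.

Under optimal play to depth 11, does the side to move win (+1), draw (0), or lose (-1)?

[##./##./##./##.] V move#1: V02:+1/###/###/##./##.*, V12:+1/##./###/###/##., V22:+1/##./##./###/###
[###/###/##./##.] end (terminal -1, H#2); searched ##./##./##./##. to 11

value(##./##./##./##., V) = +1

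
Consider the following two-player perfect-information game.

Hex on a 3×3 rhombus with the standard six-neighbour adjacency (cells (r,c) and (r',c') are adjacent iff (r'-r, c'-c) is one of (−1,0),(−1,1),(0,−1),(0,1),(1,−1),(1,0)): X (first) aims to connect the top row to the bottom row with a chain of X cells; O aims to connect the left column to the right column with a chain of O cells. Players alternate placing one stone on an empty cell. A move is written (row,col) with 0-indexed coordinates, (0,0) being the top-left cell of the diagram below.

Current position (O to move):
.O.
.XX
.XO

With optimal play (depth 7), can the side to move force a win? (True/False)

O winning at [.O./.XX/.XO]: True

[.O./.XX/.XO] O move#1: (0,0):-1/OO./.XX/.XO, (0,2):+1/.OO/.XX/.XO*, (1,0):-1/.O./OXX/.XO, (2,0):-1/.O./.XX/OXO
[.OO/.XX/.XO] X move#2: (0,0):-1/XOO/.XX/.XO*, (1,0):-1/.OO/XXX/.XO, (2,0):-1/.OO/.XX/XXO
[XOO/.XX/.XO] O move#3: (1,0):+1/XOO/OXX/.XO*, (2,0):-1/XOO/.XX/OXO
[XOO/OXX/.XO] end (terminal -1, X#4); searched .O./.XX/.XO to 7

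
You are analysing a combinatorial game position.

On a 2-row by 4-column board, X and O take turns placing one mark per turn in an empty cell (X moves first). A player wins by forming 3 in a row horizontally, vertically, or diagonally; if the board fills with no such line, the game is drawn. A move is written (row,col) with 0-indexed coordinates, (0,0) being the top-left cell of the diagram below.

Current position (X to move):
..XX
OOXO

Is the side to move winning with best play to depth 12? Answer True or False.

X winning at [..XX/OOXO]: True

ply 1, X at ..XX/OOXO | (0,0)=+0→X.XX/OOXO; (0,1)=+1→.XXX/OOXO*
ply 2: .XXX/OOXO is terminal -1 (O); from ..XX/OOXO depth 12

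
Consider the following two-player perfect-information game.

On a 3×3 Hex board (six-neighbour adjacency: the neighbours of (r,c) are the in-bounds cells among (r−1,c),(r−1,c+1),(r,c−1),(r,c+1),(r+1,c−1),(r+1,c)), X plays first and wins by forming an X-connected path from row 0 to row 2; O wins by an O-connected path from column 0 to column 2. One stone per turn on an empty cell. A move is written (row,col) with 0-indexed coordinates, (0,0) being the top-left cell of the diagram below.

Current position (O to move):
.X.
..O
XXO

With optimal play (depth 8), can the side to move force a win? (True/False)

O winning at [.X./..O/XXO]: False

ply 1, O at .X./..O/XXO | (0,0)=-1→OX./..O/XXO*; (0,2)=-1→.XO/..O/XXO; (1,0)=-1→.X./O.O/XXO; (1,1)=-1→.X./.OO/XXO
ply 2, X at OX./..O/XXO | (0,2)=+1→OXX/..O/XXO*; (1,0)=+1→OX./X.O/XXO; (1,1)=+1→OX./.XO/XXO
ply 3, O at OXX/..O/XXO | (1,0)=-1→OXX/O.O/XXO*; (1,1)=-1→OXX/.OO/XXO
ply 4, X at OXX/O.O/XXO | (1,1)=+1→OXX/OXO/XXO*
ply 5: OXX/OXO/XXO is terminal -1 (O); from .X./..O/XXO depth 8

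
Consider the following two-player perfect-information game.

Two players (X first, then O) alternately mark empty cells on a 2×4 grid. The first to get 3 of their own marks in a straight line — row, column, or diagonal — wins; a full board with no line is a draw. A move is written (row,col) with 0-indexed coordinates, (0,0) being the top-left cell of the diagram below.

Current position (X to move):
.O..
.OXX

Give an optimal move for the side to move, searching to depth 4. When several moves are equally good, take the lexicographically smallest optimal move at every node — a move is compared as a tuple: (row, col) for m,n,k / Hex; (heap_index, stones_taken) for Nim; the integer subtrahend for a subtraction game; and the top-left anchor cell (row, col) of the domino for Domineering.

ply 1, X at .O../.OXX | (0,0)=+0→XO../.OXX*; (0,2)=+0→.OX./.OXX; (0,3)=+0→.O.X/.OXX; (1,0)=-1→.O../XOXX
ply 2, O at XO../.OXX | (0,2)=+0→XOO./.OXX*; (0,3)=+0→XO.O/.OXX; (1,0)=+0→XO../OOXX
ply 3, X at XOO./.OXX | (0,3)=+0→XOOX/.OXX*; (1,0)=-1→XOO./XOXX
ply 4, O at XOOX/.OXX | (1,0)=+0→XOOX/OOXX*
ply 5: XOOX/OOXX is terminal +0 (X); from .O../.OXX depth 4

X's best at [.O../.OXX]: (0,0)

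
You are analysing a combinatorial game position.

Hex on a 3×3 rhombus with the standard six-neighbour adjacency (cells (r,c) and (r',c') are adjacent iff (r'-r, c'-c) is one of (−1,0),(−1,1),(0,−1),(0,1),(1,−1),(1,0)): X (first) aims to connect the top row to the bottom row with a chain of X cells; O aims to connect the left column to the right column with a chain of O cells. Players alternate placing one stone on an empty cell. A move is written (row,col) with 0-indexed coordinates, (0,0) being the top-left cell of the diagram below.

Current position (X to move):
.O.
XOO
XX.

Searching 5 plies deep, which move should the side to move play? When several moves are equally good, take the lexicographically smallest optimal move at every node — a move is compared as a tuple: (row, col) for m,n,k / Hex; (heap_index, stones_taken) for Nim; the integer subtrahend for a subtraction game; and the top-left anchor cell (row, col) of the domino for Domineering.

X's best at [.O./XOO/XX.]: (0,0)

p1 X@[.O./XOO/XX.]: (0,0)[XO./XOO/XX.]+1* (0,2)[.OX/XOO/XX.]-1 (2,2)[.O./XOO/XXX]-1
p2 O@[XO./XOO/XX.] terminal -1; root [.O./XOO/XX.] d5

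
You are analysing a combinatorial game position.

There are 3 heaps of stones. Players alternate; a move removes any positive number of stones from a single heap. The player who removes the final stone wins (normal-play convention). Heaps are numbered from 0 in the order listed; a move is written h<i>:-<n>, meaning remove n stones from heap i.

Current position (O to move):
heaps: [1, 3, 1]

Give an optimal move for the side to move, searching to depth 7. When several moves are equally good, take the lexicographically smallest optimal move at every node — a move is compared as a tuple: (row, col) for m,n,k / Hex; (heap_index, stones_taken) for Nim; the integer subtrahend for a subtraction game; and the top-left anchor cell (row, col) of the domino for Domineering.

O's best at [(1,3,1)]: h1:-3

ply 1, O at (1,3,1) | h0:-1=-1→(0,3,1); h1:-1=-1→(1,2,1); h1:-2=-1→(1,1,1); h1:-3=+1→(1,0,1)*; h2:-1=-1→(1,3,0)
ply 2, X at (1,0,1) | h0:-1=-1→(0,0,1)*; h2:-1=-1→(1,0,0)
ply 3, O at (0,0,1) | h2:-1=+1→(0,0,0)*
ply 4: (0,0,0) is terminal -1 (X); from (1,3,1) depth 7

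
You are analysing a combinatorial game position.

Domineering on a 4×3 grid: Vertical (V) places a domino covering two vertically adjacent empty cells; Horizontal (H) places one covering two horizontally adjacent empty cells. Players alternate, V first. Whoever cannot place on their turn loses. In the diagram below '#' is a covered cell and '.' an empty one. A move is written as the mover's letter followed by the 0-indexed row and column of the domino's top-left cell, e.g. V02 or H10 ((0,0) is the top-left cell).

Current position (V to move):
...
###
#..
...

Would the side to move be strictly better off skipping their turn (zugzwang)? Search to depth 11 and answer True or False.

zugzwang(.../###/#../..., V) = False

p1 V@[.../###/#../...]: V21[.../###/##./.#.]+1* V22[.../###/#.#/..#]-1
p2 H@[.../###/##./.#.]: H00[##./###/##./.#.]-1* H01[.##/###/##./.#.]-1
p3 V@[##./###/##./.#.]: V22[##./###/###/.##]+1*
p4 H@[##./###/###/.##] terminal -1; root [.../###/#../...] d11
if V skipped the turn, H would face:
~ p1 H@[.../###/#../...]: H00[##./###/#../...]-1 H01[.##/###/#../...]-1 H21[.../###/###/...]+1* H30[.../###/#../##.]+1 H31[.../###/#../.##]+1
~ p2 V@[.../###/###/...] terminal -1; root [.../###/#../...] d11
compare (V): move=+1 vs pass=-1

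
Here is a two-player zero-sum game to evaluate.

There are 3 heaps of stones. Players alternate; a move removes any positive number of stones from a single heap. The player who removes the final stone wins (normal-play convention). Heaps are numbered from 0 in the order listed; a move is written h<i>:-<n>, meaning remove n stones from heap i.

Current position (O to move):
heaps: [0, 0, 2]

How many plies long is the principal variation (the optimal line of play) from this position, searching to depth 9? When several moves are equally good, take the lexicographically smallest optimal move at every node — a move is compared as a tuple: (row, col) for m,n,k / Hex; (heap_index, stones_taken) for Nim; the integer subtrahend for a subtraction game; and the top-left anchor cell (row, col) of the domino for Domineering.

PV length from [(0,0,2)]: 1 ply

ply 1, O at (0,0,2) | h2:-1=-1→(0,0,1); h2:-2=+1→(0,0,0)*
ply 2: (0,0,0) is terminal -1 (X); from (0,0,2) depth 9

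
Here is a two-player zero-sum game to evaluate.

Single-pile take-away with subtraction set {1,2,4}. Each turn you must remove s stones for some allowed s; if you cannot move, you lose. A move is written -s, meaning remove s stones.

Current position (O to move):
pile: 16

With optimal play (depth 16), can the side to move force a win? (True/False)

p1 O@[16]: -1[15]+1* -2[14]-1 -4[12]+1
p2 X@[15]: -1[14]-1* -2[13]-1 -4[11]-1
p3 O@[14]: -1[13]-1 -2[12]+1* -4[10]-1
p4 X@[12]: -1[11]-1* -2[10]-1 -4[8]-1
p5 O@[11]: -1[10]-1 -2[9]+1* -4[7]-1
p6 X@[9]: -1[8]-1* -2[7]-1 -4[5]-1
p7 O@[8]: -1[7]-1 -2[6]+1* -4[4]-1
p8 X@[6]: -1[5]-1* -2[4]-1 -4[2]-1
p9 O@[5]: -1[4]-1 -2[3]+1* -4[1]-1
p10 X@[3]: -1[2]-1* -2[1]-1
p11 O@[2]: -1[1]-1 -2[0]+1*
p12 X@[0] terminal -1; root [16] d16

O winning at [16]: True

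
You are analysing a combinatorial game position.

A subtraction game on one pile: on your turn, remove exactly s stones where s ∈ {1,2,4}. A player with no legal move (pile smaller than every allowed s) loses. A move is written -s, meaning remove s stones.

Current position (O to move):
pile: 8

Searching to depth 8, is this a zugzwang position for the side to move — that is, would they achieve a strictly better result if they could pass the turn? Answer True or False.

zugzwang(8, O) = False

p1 O@[8]: -1[7]-1 -2[6]+1* -4[4]-1
p2 X@[6]: -1[5]-1* -2[4]-1 -4[2]-1
p3 O@[5]: -1[4]-1 -2[3]+1* -4[1]-1
p4 X@[3]: -1[2]-1* -2[1]-1
p5 O@[2]: -1[1]-1 -2[0]+1*
p6 X@[0] terminal -1; root [8] d8
pass branch (X moves first from the same position):
  | p1 X@[8]: -1[7]-1 -2[6]+1* -4[4]-1
  | p2 O@[6]: -1[5]-1* -2[4]-1 -4[2]-1
  | p3 X@[5]: -1[4]-1 -2[3]+1* -4[1]-1
  | p4 O@[3]: -1[2]-1* -2[1]-1
  | p5 X@[2]: -1[1]-1 -2[0]+1*
  | p6 O@[0] terminal -1; root [8] d8
O moving scores +1; O passing scores -1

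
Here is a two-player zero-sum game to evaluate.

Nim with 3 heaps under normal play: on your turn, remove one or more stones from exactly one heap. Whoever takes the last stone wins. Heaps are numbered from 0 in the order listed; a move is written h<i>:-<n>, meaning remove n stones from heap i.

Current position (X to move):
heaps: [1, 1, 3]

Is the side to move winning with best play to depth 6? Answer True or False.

X winning at [(1,1,3)]: True

ply 1, X at (1,1,3) | h0:-1=-1→(0,1,3); h1:-1=-1→(1,0,3); h2:-1=-1→(1,1,2); h2:-2=-1→(1,1,1); h2:-3=+1→(1,1,0)*
ply 2, O at (1,1,0) | h0:-1=-1→(0,1,0)*; h1:-1=-1→(1,0,0)
ply 3, X at (0,1,0) | h1:-1=+1→(0,0,0)*
ply 4: (0,0,0) is terminal -1 (O); from (1,1,3) depth 6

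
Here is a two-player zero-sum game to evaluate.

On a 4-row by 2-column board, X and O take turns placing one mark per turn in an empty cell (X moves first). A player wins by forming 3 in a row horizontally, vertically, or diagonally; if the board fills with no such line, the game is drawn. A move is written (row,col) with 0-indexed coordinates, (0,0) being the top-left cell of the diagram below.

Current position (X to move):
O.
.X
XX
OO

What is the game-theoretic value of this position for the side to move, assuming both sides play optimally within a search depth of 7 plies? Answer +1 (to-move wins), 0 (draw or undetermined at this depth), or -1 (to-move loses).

value(O./.X/XX/OO, X) = +1

ply 1, X at O./.X/XX/OO | (0,1)=+1→OX/.X/XX/OO*; (1,0)=+0→O./XX/XX/OO
ply 2: OX/.X/XX/OO is terminal -1 (O); from O./.X/XX/OO depth 7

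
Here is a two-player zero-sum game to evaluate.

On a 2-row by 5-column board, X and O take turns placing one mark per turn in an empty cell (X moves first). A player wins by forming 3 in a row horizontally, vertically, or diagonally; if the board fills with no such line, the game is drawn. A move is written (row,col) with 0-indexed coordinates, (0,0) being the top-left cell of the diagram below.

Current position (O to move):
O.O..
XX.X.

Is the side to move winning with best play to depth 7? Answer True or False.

[O.O../XX.X.] O move#1: (0,1):+1/OOO../XX.X.*, (0,3):-1/O.OO./XX.X., (0,4):-1/O.O.O/XX.X., (1,2):+0/O.O../XXOX., (1,4):-1/O.O../XX.XO
[OOO../XX.X.] end (terminal -1, X#2); searched O.O../XX.X. to 7

O winning at [O.O../XX.X.]: True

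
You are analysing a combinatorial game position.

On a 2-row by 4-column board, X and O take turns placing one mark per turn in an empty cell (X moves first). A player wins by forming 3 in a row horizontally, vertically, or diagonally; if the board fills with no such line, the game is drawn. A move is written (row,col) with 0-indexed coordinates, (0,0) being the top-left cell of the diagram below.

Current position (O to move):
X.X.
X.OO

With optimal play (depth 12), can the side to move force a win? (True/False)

[X.X./X.OO] O move#1: (0,1):+0/XOX./X.OO, (0,3):-1/X.XO/X.OO, (1,1):+1/X.X./XOOO*
[X.X./XOOO] end (terminal -1, X#2); searched X.X./X.OO to 12

O winning at [X.X./X.OO]: True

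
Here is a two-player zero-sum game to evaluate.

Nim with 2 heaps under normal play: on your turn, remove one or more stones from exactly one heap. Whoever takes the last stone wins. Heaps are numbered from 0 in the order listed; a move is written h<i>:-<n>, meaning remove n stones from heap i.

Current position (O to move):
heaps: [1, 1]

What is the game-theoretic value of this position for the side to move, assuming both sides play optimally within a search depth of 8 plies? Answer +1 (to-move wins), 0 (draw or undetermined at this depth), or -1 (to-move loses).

value((1,1), O) = -1

ply 1, O at (1,1) | h0:-1=-1→(0,1)*; h1:-1=-1→(1,0)
ply 2, X at (0,1) | h1:-1=+1→(0,0)*
ply 3: (0,0) is terminal -1 (O); from (1,1) depth 8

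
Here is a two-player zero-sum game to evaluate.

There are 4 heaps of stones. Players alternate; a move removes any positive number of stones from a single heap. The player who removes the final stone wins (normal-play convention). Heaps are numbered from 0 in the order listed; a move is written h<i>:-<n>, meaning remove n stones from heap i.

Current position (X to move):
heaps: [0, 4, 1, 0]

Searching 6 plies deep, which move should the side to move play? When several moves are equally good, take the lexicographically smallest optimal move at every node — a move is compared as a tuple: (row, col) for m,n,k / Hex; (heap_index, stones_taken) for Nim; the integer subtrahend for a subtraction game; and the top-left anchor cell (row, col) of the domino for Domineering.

X's best at [(0,4,1,0)]: h1:-3

p1 X@[(0,4,1,0)]: h1:-1[(0,3,1,0)]-1 h1:-2[(0,2,1,0)]-1 h1:-3[(0,1,1,0)]+1* h1:-4[(0,0,1,0)]-1 h2:-1[(0,4,0,0)]-1
p2 O@[(0,1,1,0)]: h1:-1[(0,0,1,0)]-1* h2:-1[(0,1,0,0)]-1
p3 X@[(0,0,1,0)]: h2:-1[(0,0,0,0)]+1*
p4 O@[(0,0,0,0)] terminal -1; root [(0,4,1,0)] d6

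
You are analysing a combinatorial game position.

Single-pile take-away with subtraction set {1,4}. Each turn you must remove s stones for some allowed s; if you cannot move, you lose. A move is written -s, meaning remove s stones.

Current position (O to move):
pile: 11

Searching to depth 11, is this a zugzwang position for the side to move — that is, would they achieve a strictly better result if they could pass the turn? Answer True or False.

ply 1, O at 11 | -1=+1→10*; -4=+1→7
ply 2, X at 10 | -1=-1→9*; -4=-1→6
ply 3, O at 9 | -1=-1→8; -4=+1→5*
ply 4, X at 5 | -1=-1→4*; -4=-1→1
ply 5, O at 4 | -1=-1→3; -4=+1→0*
ply 6: 0 is terminal -1 (X); from 11 depth 11
pass branch (X moves first from the same position):
  | ply 1, X at 11 | -1=+1→10*; -4=+1→7
  | ply 2, O at 10 | -1=-1→9*; -4=-1→6
  | ply 3, X at 9 | -1=-1→8; -4=+1→5*
  | ply 4, O at 5 | -1=-1→4*; -4=-1→1
  | ply 5, X at 4 | -1=-1→3; -4=+1→0*
  | ply 6: 0 is terminal -1 (O); from 11 depth 11
O moving scores +1; O passing scores -1

zugzwang(11, O) = False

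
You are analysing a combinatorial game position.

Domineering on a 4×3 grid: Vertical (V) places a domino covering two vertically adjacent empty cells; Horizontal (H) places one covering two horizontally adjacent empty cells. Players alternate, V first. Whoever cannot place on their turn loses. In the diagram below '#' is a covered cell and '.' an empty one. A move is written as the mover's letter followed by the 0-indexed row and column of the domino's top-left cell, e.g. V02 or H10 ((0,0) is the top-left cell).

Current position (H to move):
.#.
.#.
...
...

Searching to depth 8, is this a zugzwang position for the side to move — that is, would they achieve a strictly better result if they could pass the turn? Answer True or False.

zugzwang(.#./.#./.../..., H) = False

p1 H@[.#./.#./.../...]: H20[.#./.#./##./...]-1* H21[.#./.#./.##/...]-1 H30[.#./.#./.../##.]-1 H31[.#./.#./.../.##]-1
p2 V@[.#./.#./##./...]: V00[##./##./##./...]+1* V02[.##/.##/##./...]+1 V12[.#./.##/###/...]+1 V22[.#./.#./###/..#]+1
p3 H@[##./##./##./...]: H30[##./##./##./##.]-1* H31[##./##./##./.##]-1
p4 V@[##./##./##./##.]: V02[###/###/##./##.]+1* V12[##./###/###/##.]+1 V22[##./##./###/###]+1
p5 H@[###/###/##./##.] terminal -1; root [.#./.#./.../...] d8
pass branch (V moves first from the same position):
  | p1 V@[.#./.#./.../...]: V00[##./##./.../...]+1* V02[.##/.##/.../...]+1 V10[.#./##./#../...]-1 V12[.#./.##/..#/...]-1 V20[.#./.#./#../#..]+1 V21[.#./.#./.#./.#.]+1 V22[.#./.#./..#/..#]+1
  | p2 H@[##./##./.../...]: H20[##./##./##./...]-1* H21[##./##./.##/...]-1 H30[##./##./.../##.]-1 H31[##./##./.../.##]-1
  | p3 V@[##./##./##./...]: V02[###/###/##./...]-1 V12[##./###/###/...]-1 V22[##./##./###/..#]+1*
  | p4 H@[##./##./###/..#]: H30[##./##./###/###]-1*
  | p5 V@[##./##./###/###]: V02[###/###/###/###]+1*
  | p6 H@[###/###/###/###] terminal -1; root [.#./.#./.../...] d8
H moving scores -1; H passing scores -1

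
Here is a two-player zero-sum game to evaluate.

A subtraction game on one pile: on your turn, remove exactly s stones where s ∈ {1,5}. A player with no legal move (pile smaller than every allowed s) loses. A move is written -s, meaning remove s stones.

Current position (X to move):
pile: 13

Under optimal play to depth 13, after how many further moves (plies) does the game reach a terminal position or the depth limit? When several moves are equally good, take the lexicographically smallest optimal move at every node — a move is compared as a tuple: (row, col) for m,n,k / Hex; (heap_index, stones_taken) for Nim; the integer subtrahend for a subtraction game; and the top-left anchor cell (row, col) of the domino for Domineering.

PV length from [13]: 13 plies

[13] X move#1: -1:+1/12*, -5:+1/8
[12] O move#2: -1:-1/11*, -5:-1/7
[11] X move#3: -1:+1/10*, -5:+1/6
[10] O move#4: -1:-1/9*, -5:-1/5
[9] X move#5: -1:+1/8*, -5:+1/4
[8] O move#6: -1:-1/7*, -5:-1/3
[7] X move#7: -1:+1/6*, -5:+1/2
[6] O move#8: -1:-1/5*, -5:-1/1
[5] X move#9: -1:+1/4*, -5:+1/0
[4] O move#10: -1:-1/3*
[3] X move#11: -1:+1/2*
[2] O move#12: -1:-1/1*
[1] X move#13: -1:+1/0*
[0] end (terminal -1, O#14); searched 13 to 13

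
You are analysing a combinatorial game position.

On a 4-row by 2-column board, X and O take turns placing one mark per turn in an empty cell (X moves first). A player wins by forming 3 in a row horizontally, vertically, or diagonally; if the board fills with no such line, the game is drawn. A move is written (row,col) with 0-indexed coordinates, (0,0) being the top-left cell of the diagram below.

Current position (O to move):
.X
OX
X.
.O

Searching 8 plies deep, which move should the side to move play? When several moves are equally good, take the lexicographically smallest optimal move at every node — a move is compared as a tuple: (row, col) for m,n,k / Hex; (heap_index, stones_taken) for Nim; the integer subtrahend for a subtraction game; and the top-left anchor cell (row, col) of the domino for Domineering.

O's best at [.X/OX/X./.O]: (2,1)

p1 O@[.X/OX/X./.O]: (0,0)[OX/OX/X./.O]-1 (2,1)[.X/OX/XO/.O]+0* (3,0)[.X/OX/X./OO]-1
p2 X@[.X/OX/XO/.O]: (0,0)[XX/OX/XO/.O]+0* (3,0)[.X/OX/XO/XO]+0
p3 O@[XX/OX/XO/.O]: (3,0)[XX/OX/XO/OO]+0*
p4 X@[XX/OX/XO/OO] terminal +0; root [.X/OX/X./.O] d8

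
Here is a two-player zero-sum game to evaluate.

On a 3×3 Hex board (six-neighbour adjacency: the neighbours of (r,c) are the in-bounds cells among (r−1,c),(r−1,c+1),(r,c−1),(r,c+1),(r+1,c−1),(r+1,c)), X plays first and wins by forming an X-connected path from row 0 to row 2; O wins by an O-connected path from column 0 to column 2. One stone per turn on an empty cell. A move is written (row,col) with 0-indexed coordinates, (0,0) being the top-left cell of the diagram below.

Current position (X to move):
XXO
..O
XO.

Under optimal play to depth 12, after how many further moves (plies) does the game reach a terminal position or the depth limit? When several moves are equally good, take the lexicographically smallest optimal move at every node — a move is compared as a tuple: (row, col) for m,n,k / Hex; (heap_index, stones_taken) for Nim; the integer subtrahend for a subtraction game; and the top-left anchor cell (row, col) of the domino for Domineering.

ply 1, X at XXO/..O/XO. | (1,0)=+1→XXO/X.O/XO.*; (1,1)=+1→XXO/.XO/XO.; (2,2)=+1→XXO/..O/XOX
ply 2: XXO/X.O/XO. is terminal -1 (O); from XXO/..O/XO. depth 12

PV length from [XXO/..O/XO.]: 1 ply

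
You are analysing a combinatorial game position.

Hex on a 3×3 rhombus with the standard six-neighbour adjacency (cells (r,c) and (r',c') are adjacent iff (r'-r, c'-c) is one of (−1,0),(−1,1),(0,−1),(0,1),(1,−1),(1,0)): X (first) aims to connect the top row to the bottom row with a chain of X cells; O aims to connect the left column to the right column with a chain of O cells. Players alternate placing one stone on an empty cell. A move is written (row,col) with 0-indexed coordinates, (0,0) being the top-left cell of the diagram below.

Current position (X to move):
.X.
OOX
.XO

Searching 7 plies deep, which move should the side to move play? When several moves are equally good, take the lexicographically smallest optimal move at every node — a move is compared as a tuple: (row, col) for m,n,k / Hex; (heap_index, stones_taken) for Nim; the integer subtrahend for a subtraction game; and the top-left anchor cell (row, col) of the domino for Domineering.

ply 1, X at .X./OOX/.XO | (0,0)=-1→XX./OOX/.XO; (0,2)=+1→.XX/OOX/.XO*; (2,0)=-1→.X./OOX/XXO
ply 2: .XX/OOX/.XO is terminal -1 (O); from .X./OOX/.XO depth 7

X's best at [.X./OOX/.XO]: (0,2)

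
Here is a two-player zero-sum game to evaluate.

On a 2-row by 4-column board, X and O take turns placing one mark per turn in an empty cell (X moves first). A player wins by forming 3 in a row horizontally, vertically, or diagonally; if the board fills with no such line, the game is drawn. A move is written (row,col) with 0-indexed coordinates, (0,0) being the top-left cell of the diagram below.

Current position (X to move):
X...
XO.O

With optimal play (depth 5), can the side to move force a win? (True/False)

X winning at [X.../XO.O]: False

[X.../XO.O] X move#1: (0,1):-1/XX../XO.O, (0,2):-1/X.X./XO.O, (0,3):-1/X..X/XO.O, (1,2):+0/X.../XOXO*
[X.../XOXO] O move#2: (0,1):+0/XO../XOXO*, (0,2):+0/X.O./XOXO, (0,3):+0/X..O/XOXO
[XO../XOXO] X move#3: (0,2):+0/XOX./XOXO*, (0,3):+0/XO.X/XOXO
[XOX./XOXO] O move#4: (0,3):+0/XOXO/XOXO*
[XOXO/XOXO] end (terminal +0, X#5); searched X.../XO.O to 5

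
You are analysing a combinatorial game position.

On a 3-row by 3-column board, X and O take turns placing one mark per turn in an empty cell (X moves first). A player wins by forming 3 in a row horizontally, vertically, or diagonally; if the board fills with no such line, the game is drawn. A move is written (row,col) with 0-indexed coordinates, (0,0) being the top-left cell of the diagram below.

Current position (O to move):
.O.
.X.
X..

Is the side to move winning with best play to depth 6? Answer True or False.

p1 O@[.O./.X./X..]: (0,0)[OO./.X./X..]-1* (0,2)[.OO/.X./X..]-1 (1,0)[.O./OX./X..]-1 (1,2)[.O./.XO/X..]-1 (2,1)[.O./.X./XO.]-1 (2,2)[.O./.X./X.O]-1
p2 X@[OO./.X./X..]: (0,2)[OOX/.X./X..]+1* (1,0)[OO./XX./X..]-1 (1,2)[OO./.XX/X..]-1 (2,1)[OO./.X./XX.]-1 (2,2)[OO./.X./X.X]-1
p3 O@[OOX/.X./X..] terminal -1; root [.O./.X./X..] d6

O winning at [.O./.X./X..]: False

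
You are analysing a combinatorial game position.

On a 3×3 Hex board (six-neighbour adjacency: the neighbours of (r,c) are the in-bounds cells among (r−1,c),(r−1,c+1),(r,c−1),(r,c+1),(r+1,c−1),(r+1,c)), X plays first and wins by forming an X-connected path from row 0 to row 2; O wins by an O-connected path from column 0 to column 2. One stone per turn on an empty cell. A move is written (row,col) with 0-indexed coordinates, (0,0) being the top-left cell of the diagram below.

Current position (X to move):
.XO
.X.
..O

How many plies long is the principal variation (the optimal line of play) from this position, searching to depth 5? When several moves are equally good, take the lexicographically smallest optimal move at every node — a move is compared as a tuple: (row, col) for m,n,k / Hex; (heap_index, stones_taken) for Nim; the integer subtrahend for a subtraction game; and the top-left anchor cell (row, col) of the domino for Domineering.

[.XO/.X./..O] X move#1: (0,0):+1/XXO/.X./..O*, (1,0):+1/.XO/XX./..O, (1,2):+1/.XO/.XX/..O, (2,0):+1/.XO/.X./X.O, (2,1):+1/.XO/.X./.XO
[XXO/.X./..O] O move#2: (1,0):-1/XXO/OX./..O*, (1,2):-1/XXO/.XO/..O, (2,0):-1/XXO/.X./O.O, (2,1):-1/XXO/.X./.OO
[XXO/OX./..O] X move#3: (1,2):+1/XXO/OXX/..O*, (2,0):+1/XXO/OX./X.O, (2,1):+1/XXO/OX./.XO
[XXO/OXX/..O] O move#4: (2,0):-1/XXO/OXX/O.O*, (2,1):-1/XXO/OXX/.OO
[XXO/OXX/O.O] X move#5: (2,1):+1/XXO/OXX/OXO*
[XXO/OXX/OXO] end (terminal -1, O#6); searched .XO/.X./..O to 5

PV length from [.XO/.X./..O]: 5 plies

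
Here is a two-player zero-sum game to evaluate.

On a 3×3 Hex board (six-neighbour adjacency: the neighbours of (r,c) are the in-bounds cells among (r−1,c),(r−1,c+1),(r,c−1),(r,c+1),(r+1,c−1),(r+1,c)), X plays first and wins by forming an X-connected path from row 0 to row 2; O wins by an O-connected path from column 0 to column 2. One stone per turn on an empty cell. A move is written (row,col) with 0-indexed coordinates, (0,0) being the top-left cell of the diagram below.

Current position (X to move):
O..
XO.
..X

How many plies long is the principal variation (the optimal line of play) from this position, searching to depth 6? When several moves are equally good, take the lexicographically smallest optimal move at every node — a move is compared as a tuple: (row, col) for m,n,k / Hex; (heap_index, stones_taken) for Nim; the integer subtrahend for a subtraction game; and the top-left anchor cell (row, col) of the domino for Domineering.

[O../XO./..X] X move#1: (0,1):-1/OX./XO./..X*, (0,2):-1/O.X/XO./..X, (1,2):-1/O../XOX/..X, (2,0):-1/O../XO./X.X, (2,1):-1/O../XO./.XX
[OX./XO./..X] O move#2: (0,2):-1/OXO/XO./..X, (1,2):-1/OX./XOO/..X, (2,0):+1/OX./XO./O.X*, (2,1):-1/OX./XO./.OX
[OX./XO./O.X] X move#3: (0,2):-1/OXX/XO./O.X*, (1,2):-1/OX./XOX/O.X, (2,1):-1/OX./XO./OXX
[OXX/XO./O.X] O move#4: (1,2):+1/OXX/XOO/O.X*, (2,1):-1/OXX/XO./OOX
[OXX/XOO/O.X] end (terminal -1, X#5); searched O../XO./..X to 6

PV length from [O../XO./..X]: 4 plies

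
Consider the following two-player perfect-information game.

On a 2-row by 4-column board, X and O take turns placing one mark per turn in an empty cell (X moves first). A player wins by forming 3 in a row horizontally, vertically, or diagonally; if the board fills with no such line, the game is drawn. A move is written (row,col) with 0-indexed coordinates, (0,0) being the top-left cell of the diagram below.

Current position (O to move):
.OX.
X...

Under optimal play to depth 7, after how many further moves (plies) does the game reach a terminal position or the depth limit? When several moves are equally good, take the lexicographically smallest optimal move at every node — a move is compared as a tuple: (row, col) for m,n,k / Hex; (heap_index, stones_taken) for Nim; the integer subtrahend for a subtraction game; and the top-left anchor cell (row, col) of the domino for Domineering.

[.OX./X...] O move#1: (0,0):+0/OOX./X...*, (0,3):+0/.OXO/X..., (1,1):+0/.OX./XO.., (1,2):+0/.OX./X.O., (1,3):+0/.OX./X..O
[OOX./X...] X move#2: (0,3):+0/OOXX/X...*, (1,1):+0/OOX./XX.., (1,2):+0/OOX./X.X., (1,3):+0/OOX./X..X
[OOXX/X...] O move#3: (1,1):+0/OOXX/XO..*, (1,2):+0/OOXX/X.O., (1,3):+0/OOXX/X..O
[OOXX/XO..] X move#4: (1,2):+0/OOXX/XOX.*, (1,3):+0/OOXX/XO.X
[OOXX/XOX.] O move#5: (1,3):+0/OOXX/XOXO*
[OOXX/XOXO] end (terminal +0, X#6); searched .OX./X... to 7

PV length from [.OX./X...]: 5 plies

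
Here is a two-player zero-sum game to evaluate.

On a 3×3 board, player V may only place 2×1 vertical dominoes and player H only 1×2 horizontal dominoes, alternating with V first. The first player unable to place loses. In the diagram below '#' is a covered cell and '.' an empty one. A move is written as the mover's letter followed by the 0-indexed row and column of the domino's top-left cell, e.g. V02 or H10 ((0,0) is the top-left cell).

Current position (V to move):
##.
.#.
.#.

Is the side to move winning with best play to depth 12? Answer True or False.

[##./.#./.#.] V move#1: V02:+1/###/.##/.#.*, V10:+1/##./##./##., V12:+1/##./.##/.##
[###/.##/.#.] end (terminal -1, H#2); searched ##./.#./.#. to 12

V winning at [##./.#./.#.]: True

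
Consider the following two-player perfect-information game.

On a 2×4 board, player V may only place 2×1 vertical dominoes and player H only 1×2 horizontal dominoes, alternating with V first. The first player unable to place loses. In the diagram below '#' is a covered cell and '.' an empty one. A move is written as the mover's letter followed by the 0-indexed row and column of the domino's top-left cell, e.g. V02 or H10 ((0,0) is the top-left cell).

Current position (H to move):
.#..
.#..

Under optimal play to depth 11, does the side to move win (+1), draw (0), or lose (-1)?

value(.#../.#.., H) = +1

ply 1, H at .#../.#.. | H02=+1→.###/.#..*; H12=+1→.#../.###
ply 2, V at .###/.#.. | V00=-1→####/##..*
ply 3, H at ####/##.. | H12=+1→####/####*
ply 4: ####/#### is terminal -1 (V); from .#../.#.. depth 11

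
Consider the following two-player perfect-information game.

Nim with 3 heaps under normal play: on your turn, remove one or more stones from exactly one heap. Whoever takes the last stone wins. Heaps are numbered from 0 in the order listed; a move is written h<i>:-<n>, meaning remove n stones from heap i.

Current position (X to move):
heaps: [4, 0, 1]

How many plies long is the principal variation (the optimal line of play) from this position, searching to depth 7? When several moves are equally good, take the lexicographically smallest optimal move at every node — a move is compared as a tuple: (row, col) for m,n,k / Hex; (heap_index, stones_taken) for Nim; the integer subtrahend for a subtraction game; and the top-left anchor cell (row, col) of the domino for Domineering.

PV length from [(4,0,1)]: 3 plies

p1 X@[(4,0,1)]: h0:-1[(3,0,1)]-1 h0:-2[(2,0,1)]-1 h0:-3[(1,0,1)]+1* h0:-4[(0,0,1)]-1 h2:-1[(4,0,0)]-1
p2 O@[(1,0,1)]: h0:-1[(0,0,1)]-1* h2:-1[(1,0,0)]-1
p3 X@[(0,0,1)]: h2:-1[(0,0,0)]+1*
p4 O@[(0,0,0)] terminal -1; root [(4,0,1)] d7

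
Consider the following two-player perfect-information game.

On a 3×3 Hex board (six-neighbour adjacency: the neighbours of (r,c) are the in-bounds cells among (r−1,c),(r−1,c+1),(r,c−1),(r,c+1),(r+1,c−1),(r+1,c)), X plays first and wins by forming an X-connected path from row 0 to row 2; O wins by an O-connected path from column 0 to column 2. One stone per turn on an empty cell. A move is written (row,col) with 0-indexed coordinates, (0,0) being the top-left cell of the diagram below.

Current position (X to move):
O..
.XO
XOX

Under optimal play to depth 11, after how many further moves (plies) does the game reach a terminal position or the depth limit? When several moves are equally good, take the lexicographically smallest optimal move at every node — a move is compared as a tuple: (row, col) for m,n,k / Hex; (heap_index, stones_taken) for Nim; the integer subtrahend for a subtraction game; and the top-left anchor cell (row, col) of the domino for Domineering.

PV length from [O../.XO/XOX]: 1 ply

p1 X@[O../.XO/XOX]: (0,1)[OX./.XO/XOX]+1* (0,2)[O.X/.XO/XOX]+1 (1,0)[O../XXO/XOX]+1
p2 O@[OX./.XO/XOX] terminal -1; root [O../.XO/XOX] d11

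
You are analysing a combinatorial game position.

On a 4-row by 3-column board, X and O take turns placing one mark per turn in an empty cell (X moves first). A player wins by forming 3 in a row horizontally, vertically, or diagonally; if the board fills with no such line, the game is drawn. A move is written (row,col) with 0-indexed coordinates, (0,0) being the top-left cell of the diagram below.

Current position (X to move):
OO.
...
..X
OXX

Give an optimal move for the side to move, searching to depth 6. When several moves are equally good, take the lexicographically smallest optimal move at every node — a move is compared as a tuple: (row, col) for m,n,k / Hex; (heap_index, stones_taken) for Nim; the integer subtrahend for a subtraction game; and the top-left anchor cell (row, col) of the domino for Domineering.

p1 X@[OO./.../..X/OXX]: (0,2)[OOX/.../..X/OXX]+1* (1,0)[OO./X../..X/OXX]-1 (1,1)[OO./.X./..X/OXX]-1 (1,2)[OO./..X/..X/OXX]+1 (2,0)[OO./.../X.X/OXX]-1 (2,1)[OO./.../.XX/OXX]-1
p2 O@[OOX/.../..X/OXX]: (1,0)[OOX/O../..X/OXX]-1* (1,1)[OOX/.O./..X/OXX]-1 (1,2)[OOX/..O/..X/OXX]-1 (2,0)[OOX/.../O.X/OXX]-1 (2,1)[OOX/.../.OX/OXX]-1
p3 X@[OOX/O../..X/OXX]: (1,1)[OOX/OX./..X/OXX]-1 (1,2)[OOX/O.X/..X/OXX]+1* (2,0)[OOX/O../X.X/OXX]+1 (2,1)[OOX/O../.XX/OXX]-1
p4 O@[OOX/O.X/..X/OXX] terminal -1; root [OO./.../..X/OXX] d6

X's best at [OO./.../..X/OXX]: (0,2)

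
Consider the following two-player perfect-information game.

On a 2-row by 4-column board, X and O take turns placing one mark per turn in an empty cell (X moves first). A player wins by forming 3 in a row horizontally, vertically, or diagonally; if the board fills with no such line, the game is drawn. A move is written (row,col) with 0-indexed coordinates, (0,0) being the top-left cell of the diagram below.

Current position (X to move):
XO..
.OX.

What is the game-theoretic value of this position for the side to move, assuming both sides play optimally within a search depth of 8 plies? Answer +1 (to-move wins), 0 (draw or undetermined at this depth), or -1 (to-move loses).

[XO../.OX.] X move#1: (0,2):+0/XOX./.OX.*, (0,3):+0/XO.X/.OX., (1,0):+0/XO../XOX., (1,3):+0/XO../.OXX
[XOX./.OX.] O move#2: (0,3):+0/XOXO/.OX.*, (1,0):+0/XOX./OOX., (1,3):+0/XOX./.OXO
[XOXO/.OX.] X move#3: (1,0):+0/XOXO/XOX.*, (1,3):+0/XOXO/.OXX
[XOXO/XOX.] O move#4: (1,3):+0/XOXO/XOXO*
[XOXO/XOXO] end (terminal +0, X#5); searched XO../.OX. to 8

value(XO../.OX., X) = 0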